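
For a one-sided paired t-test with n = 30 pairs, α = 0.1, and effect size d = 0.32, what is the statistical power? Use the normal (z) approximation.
Power ≈ 0.68

Power calculation (paired t-test, normal approximation):
z_β = d · √n - z_α
z_β = 0.32 · √30 - 1.282
z_β = 0.32 · 5.477 - 1.282
z_β = 0.471

Power = Φ(z_β) = Φ(0.471) ≈ 0.681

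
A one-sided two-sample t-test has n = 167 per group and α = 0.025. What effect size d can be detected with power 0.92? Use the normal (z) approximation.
d ≈ 0.37

Minimum detectable effect (two-sample t-test, normal approximation):
d = (z_α + z_β) / √(n/2)
d = (1.960 + 1.405) / √(167/2)
d = 3.365 / 9.138
d ≈ 0.37

By Cohen's convention (0.2 small / 0.5 medium / 0.8 large): small effect.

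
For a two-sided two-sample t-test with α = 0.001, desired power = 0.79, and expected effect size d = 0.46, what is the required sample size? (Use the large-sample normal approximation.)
n = 159 per group

Sample size formula (two-sample t-test, normal approximation):
n = 2 · ((z_{α/2} + z_β) / d)²

z_{α/2} = 3.291 (for α = 0.001, two-sided)
z_β = 0.806 (for power = 0.79)
d = 0.46

n = 2 · ((3.291 + 0.806) / 0.46)²
n = 2 · (8.907)²
n ≈ 158.67
Round up to the next whole number: n = 159 per group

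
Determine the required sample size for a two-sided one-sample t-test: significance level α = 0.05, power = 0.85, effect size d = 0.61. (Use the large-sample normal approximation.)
n = 25

Sample size formula (one-sample t-test, normal approximation):
n = ((z_{α/2} + z_β) / d)²

z_{α/2} = 1.960 (for α = 0.05, two-sided)
z_β = 1.036 (for power = 0.85)
d = 0.61

n = ((1.960 + 1.036) / 0.61)²
n = (4.911)²
n ≈ 24.12
Round up to the next whole number: n = 25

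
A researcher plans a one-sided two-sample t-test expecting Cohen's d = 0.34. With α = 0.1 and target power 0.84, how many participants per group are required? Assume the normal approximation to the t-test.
n = 90 per group

Sample size formula (two-sample t-test, normal approximation):
n = 2 · ((z_α + z_β) / d)²

z_α = 1.282 (for α = 0.1, one-sided)
z_β = 0.994 (for power = 0.84)
d = 0.34

n = 2 · ((1.282 + 0.994) / 0.34)²
n = 2 · (6.694)²
n ≈ 89.62
Round up to the next whole number: n = 90 per group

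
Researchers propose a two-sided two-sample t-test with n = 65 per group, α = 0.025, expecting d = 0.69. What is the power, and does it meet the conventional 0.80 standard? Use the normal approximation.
Power ≈ 0.95; the study is adequately powered (power ≥ 0.80)

Power calculation (two-sample t-test, normal approximation):
z_β = d · √(n/2) - z_{α/2}
z_β = 0.69 · √(65/2) - 2.241
z_β = 0.69 · 5.701 - 2.241
z_β = 1.692

Power = Φ(z_β) = Φ(1.692) ≈ 0.955

Effect size d = 0.69 is medium by Cohen's convention (0.2/0.5/0.8).

Threshold: power ≥ 0.80 is conventionally adequate.
Power ≈ 0.95 → the study is adequately powered (power ≥ 0.80).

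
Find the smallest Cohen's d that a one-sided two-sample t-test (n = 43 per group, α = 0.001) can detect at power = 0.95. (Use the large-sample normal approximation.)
d ≈ 1.02

Minimum detectable effect (two-sample t-test, normal approximation):
d = (z_α + z_β) / √(n/2)
d = (3.090 + 1.645) / √(43/2)
d = 4.735 / 4.637
d ≈ 1.02

By Cohen's convention (0.2 small / 0.5 medium / 0.8 large): large effect.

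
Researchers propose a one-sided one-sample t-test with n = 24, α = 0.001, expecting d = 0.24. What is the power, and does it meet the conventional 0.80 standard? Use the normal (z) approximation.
Power ≈ 0.03; the study is underpowered (power < 0.80)

Power calculation (one-sample t-test, normal approximation):
z_β = d · √n - z_α
z_β = 0.24 · √24 - 3.090
z_β = 0.24 · 4.899 - 3.090
z_β = -1.914

Power = Φ(z_β) = Φ(-1.914) ≈ 0.028

Effect size d = 0.24 is small by Cohen's convention (0.2/0.5/0.8).

Threshold: power ≥ 0.80 is conventionally adequate.
Power ≈ 0.03 → the study is underpowered (power < 0.80).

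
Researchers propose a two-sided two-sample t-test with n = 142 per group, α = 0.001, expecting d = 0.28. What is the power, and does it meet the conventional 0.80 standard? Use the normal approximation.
Power ≈ 0.18; the study is underpowered (power < 0.80)

Power calculation (two-sample t-test, normal approximation):
z_β = d · √(n/2) - z_{α/2}
z_β = 0.28 · √(142/2) - 3.291
z_β = 0.28 · 8.426 - 3.291
z_β = -0.931

Power = Φ(z_β) = Φ(-0.931) ≈ 0.176

Effect size d = 0.28 is small by Cohen's convention (0.2/0.5/0.8).

Threshold: power ≥ 0.80 is conventionally adequate.
Power ≈ 0.18 → the study is underpowered (power < 0.80).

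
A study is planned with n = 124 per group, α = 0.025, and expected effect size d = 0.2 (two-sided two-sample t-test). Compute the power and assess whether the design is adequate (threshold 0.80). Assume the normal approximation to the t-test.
Power ≈ 0.25; the study is underpowered (power < 0.80)

Power calculation (two-sample t-test, normal approximation):
z_β = d · √(n/2) - z_{α/2}
z_β = 0.2 · √(124/2) - 2.241
z_β = 0.2 · 7.874 - 2.241
z_β = -0.667

Power = Φ(z_β) = Φ(-0.667) ≈ 0.253

Effect size d = 0.2 is small by Cohen's convention (0.2/0.5/0.8).

Threshold: power ≥ 0.80 is conventionally adequate.
Power ≈ 0.25 → the study is underpowered (power < 0.80).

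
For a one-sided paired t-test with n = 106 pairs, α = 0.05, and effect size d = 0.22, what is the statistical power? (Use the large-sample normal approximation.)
Power ≈ 0.73

Power calculation (paired t-test, normal approximation):
z_β = d · √n - z_α
z_β = 0.22 · √106 - 1.645
z_β = 0.22 · 10.296 - 1.645
z_β = 0.620

Power = Φ(z_β) = Φ(0.620) ≈ 0.732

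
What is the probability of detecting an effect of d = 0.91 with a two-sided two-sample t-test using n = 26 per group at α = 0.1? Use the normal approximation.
Power ≈ 0.95

Power calculation (two-sample t-test, normal approximation):
z_β = d · √(n/2) - z_{α/2}
z_β = 0.91 · √(26/2) - 1.645
z_β = 0.91 · 3.606 - 1.645
z_β = 1.636

Power = Φ(z_β) = Φ(1.636) ≈ 0.949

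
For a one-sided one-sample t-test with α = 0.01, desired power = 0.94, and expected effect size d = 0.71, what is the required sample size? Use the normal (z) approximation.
n = 30

Sample size formula (one-sample t-test, normal approximation):
n = ((z_α + z_β) / d)²

z_α = 2.326 (for α = 0.01, one-sided)
z_β = 1.555 (for power = 0.94)
d = 0.71

n = ((2.326 + 1.555) / 0.71)²
n = (5.466)²
n ≈ 29.88
Round up to the next whole number: n = 30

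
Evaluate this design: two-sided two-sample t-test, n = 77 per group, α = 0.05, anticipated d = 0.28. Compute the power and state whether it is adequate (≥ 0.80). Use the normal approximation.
Power ≈ 0.41; the study is underpowered (power < 0.80)

Power calculation (two-sample t-test, normal approximation):
z_β = d · √(n/2) - z_{α/2}
z_β = 0.28 · √(77/2) - 1.960
z_β = 0.28 · 6.205 - 1.960
z_β = -0.223

Power = Φ(z_β) = Φ(-0.223) ≈ 0.412

Effect size d = 0.28 is small by Cohen's convention (0.2/0.5/0.8).

Threshold: power ≥ 0.80 is conventionally adequate.
Power ≈ 0.41 → the study is underpowered (power < 0.80).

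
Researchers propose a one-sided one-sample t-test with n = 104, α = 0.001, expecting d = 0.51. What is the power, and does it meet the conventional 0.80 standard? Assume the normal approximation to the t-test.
Power ≈ 0.98; the study is adequately powered (power ≥ 0.80)

Power calculation (one-sample t-test, normal approximation):
z_β = d · √n - z_α
z_β = 0.51 · √104 - 3.090
z_β = 0.51 · 10.198 - 3.090
z_β = 2.111

Power = Φ(z_β) = Φ(2.111) ≈ 0.983

Effect size d = 0.51 is medium by Cohen's convention (0.2/0.5/0.8).

Threshold: power ≥ 0.80 is conventionally adequate.
Power ≈ 0.98 → the study is adequately powered (power ≥ 0.80).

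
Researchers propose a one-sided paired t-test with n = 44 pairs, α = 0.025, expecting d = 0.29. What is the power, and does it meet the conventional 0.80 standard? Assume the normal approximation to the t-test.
Power ≈ 0.49; the study is underpowered (power < 0.80)

Power calculation (paired t-test, normal approximation):
z_β = d · √n - z_α
z_β = 0.29 · √44 - 1.960
z_β = 0.29 · 6.633 - 1.960
z_β = -0.036

Power = Φ(z_β) = Φ(-0.036) ≈ 0.486

Effect size d = 0.29 is small by Cohen's convention (0.2/0.5/0.8).

Threshold: power ≥ 0.80 is conventionally adequate.
Power ≈ 0.49 → the study is underpowered (power < 0.80).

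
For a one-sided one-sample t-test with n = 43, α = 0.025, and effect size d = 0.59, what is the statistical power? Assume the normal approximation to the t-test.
Power ≈ 0.97

Power calculation (one-sample t-test, normal approximation):
z_β = d · √n - z_α
z_β = 0.59 · √43 - 1.960
z_β = 0.59 · 6.557 - 1.960
z_β = 1.909

Power = Φ(z_β) = Φ(1.909) ≈ 0.972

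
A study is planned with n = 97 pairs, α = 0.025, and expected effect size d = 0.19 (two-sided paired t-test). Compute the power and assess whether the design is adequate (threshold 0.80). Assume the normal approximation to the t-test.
Power ≈ 0.36; the study is underpowered (power < 0.80)

Power calculation (paired t-test, normal approximation):
z_β = d · √n - z_{α/2}
z_β = 0.19 · √97 - 2.241
z_β = 0.19 · 9.849 - 2.241
z_β = -0.370

Power = Φ(z_β) = Φ(-0.370) ≈ 0.356

Effect size d = 0.19 is very small by Cohen's convention (0.2/0.5/0.8).

Threshold: power ≥ 0.80 is conventionally adequate.
Power ≈ 0.36 → the study is underpowered (power < 0.80).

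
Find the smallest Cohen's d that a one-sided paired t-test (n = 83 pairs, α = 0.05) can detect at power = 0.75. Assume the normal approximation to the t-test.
d ≈ 0.25

Minimum detectable effect (paired t-test, normal approximation):
d = (z_α + z_β) / √n
d = (1.645 + 0.674) / √83
d = 2.319 / 9.110
d ≈ 0.25

By Cohen's convention (0.2 small / 0.5 medium / 0.8 large): small effect.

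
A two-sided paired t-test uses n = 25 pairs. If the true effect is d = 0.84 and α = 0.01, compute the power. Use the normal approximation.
Power ≈ 0.95

Power calculation (paired t-test, normal approximation):
z_β = d · √n - z_{α/2}
z_β = 0.84 · √25 - 2.576
z_β = 0.84 · 5.000 - 2.576
z_β = 1.624

Power = Φ(z_β) = Φ(1.624) ≈ 0.948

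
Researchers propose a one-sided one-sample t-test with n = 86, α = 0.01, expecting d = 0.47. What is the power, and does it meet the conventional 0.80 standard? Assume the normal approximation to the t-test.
Power ≈ 0.98; the study is adequately powered (power ≥ 0.80)

Power calculation (one-sample t-test, normal approximation):
z_β = d · √n - z_α
z_β = 0.47 · √86 - 2.326
z_β = 0.47 · 9.274 - 2.326
z_β = 2.032

Power = Φ(z_β) = Φ(2.032) ≈ 0.979

Effect size d = 0.47 is small by Cohen's convention (0.2/0.5/0.8).

Threshold: power ≥ 0.80 is conventionally adequate.
Power ≈ 0.98 → the study is adequately powered (power ≥ 0.80).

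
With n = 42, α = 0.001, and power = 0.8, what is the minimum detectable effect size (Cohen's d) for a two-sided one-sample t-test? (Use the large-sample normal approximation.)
d ≈ 0.64

Minimum detectable effect (one-sample t-test, normal approximation):
d = (z_{α/2} + z_β) / √n
d = (3.291 + 0.842) / √42
d = 4.132 / 6.481
d ≈ 0.64

By Cohen's convention (0.2 small / 0.5 medium / 0.8 large): medium effect.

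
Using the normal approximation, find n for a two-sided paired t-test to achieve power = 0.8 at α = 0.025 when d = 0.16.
n = 372 pairs

Sample size formula (paired t-test, normal approximation):
n = ((z_{α/2} + z_β) / d)²

z_{α/2} = 2.241 (for α = 0.025, two-sided)
z_β = 0.842 (for power = 0.8)
d = 0.16

n = ((2.241 + 0.842) / 0.16)²
n = (19.269)²
n ≈ 371.29
Round up to the next whole number: n = 372 pairs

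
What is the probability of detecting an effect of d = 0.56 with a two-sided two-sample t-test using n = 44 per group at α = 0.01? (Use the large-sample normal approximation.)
Power ≈ 0.52

Power calculation (two-sample t-test, normal approximation):
z_β = d · √(n/2) - z_{α/2}
z_β = 0.56 · √(44/2) - 2.576
z_β = 0.56 · 4.690 - 2.576
z_β = 0.051

Power = Φ(z_β) = Φ(0.051) ≈ 0.520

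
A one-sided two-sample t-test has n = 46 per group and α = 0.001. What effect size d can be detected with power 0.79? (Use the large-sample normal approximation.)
d ≈ 0.81

Minimum detectable effect (two-sample t-test, normal approximation):
d = (z_α + z_β) / √(n/2)
d = (3.090 + 0.806) / √(46/2)
d = 3.897 / 4.796
d ≈ 0.81

By Cohen's convention (0.2 small / 0.5 medium / 0.8 large): large effect.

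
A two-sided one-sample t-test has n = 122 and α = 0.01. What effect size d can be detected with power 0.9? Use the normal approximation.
d ≈ 0.35

Minimum detectable effect (one-sample t-test, normal approximation):
d = (z_{α/2} + z_β) / √n
d = (2.576 + 1.282) / √122
d = 3.857 / 11.045
d ≈ 0.35

By Cohen's convention (0.2 small / 0.5 medium / 0.8 large): small effect.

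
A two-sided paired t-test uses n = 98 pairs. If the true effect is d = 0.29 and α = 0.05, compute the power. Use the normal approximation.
Power ≈ 0.82

Power calculation (paired t-test, normal approximation):
z_β = d · √n - z_{α/2}
z_β = 0.29 · √98 - 1.960
z_β = 0.29 · 9.899 - 1.960
z_β = 0.911

Power = Φ(z_β) = Φ(0.911) ≈ 0.819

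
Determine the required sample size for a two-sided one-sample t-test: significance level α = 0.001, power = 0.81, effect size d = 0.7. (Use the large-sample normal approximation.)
n = 36

Sample size formula (one-sample t-test, normal approximation):
n = ((z_{α/2} + z_β) / d)²

z_{α/2} = 3.291 (for α = 0.001, two-sided)
z_β = 0.878 (for power = 0.81)
d = 0.7

n = ((3.291 + 0.878) / 0.7)²
n = (5.956)²
n ≈ 35.47
Round up to the next whole number: n = 36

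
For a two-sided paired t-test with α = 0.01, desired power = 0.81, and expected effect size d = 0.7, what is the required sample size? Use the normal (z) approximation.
n = 25 pairs

Sample size formula (paired t-test, normal approximation):
n = ((z_{α/2} + z_β) / d)²

z_{α/2} = 2.576 (for α = 0.01, two-sided)
z_β = 0.878 (for power = 0.81)
d = 0.7

n = ((2.576 + 0.878) / 0.7)²
n = (4.934)²
n ≈ 24.34
Round up to the next whole number: n = 25 pairs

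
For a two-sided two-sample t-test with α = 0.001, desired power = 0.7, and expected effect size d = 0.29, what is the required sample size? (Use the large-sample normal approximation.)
n = 347 per group

Sample size formula (two-sample t-test, normal approximation):
n = 2 · ((z_{α/2} + z_β) / d)²

z_{α/2} = 3.291 (for α = 0.001, two-sided)
z_β = 0.524 (for power = 0.7)
d = 0.29

n = 2 · ((3.291 + 0.524) / 0.29)²
n = 2 · (13.155)²
n ≈ 346.11
Round up to the next whole number: n = 347 per group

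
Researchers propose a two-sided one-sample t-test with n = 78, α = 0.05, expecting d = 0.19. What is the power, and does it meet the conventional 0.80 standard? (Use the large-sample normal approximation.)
Power ≈ 0.39; the study is underpowered (power < 0.80)

Power calculation (one-sample t-test, normal approximation):
z_β = d · √n - z_{α/2}
z_β = 0.19 · √78 - 1.960
z_β = 0.19 · 8.832 - 1.960
z_β = -0.282

Power = Φ(z_β) = Φ(-0.282) ≈ 0.389

Effect size d = 0.19 is very small by Cohen's convention (0.2/0.5/0.8).

Threshold: power ≥ 0.80 is conventionally adequate.
Power ≈ 0.39 → the study is underpowered (power < 0.80).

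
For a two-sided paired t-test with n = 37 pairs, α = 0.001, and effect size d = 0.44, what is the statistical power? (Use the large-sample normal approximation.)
Power ≈ 0.27

Power calculation (paired t-test, normal approximation):
z_β = d · √n - z_{α/2}
z_β = 0.44 · √37 - 3.291
z_β = 0.44 · 6.083 - 3.291
z_β = -0.614

Power = Φ(z_β) = Φ(-0.614) ≈ 0.270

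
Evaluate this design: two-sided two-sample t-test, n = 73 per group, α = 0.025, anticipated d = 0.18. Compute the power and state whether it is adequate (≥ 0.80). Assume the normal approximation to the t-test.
Power ≈ 0.12; the study is underpowered (power < 0.80)

Power calculation (two-sample t-test, normal approximation):
z_β = d · √(n/2) - z_{α/2}
z_β = 0.18 · √(73/2) - 2.241
z_β = 0.18 · 6.042 - 2.241
z_β = -1.154

Power = Φ(z_β) = Φ(-1.154) ≈ 0.124

Effect size d = 0.18 is very small by Cohen's convention (0.2/0.5/0.8).

Threshold: power ≥ 0.80 is conventionally adequate.
Power ≈ 0.12 → the study is underpowered (power < 0.80).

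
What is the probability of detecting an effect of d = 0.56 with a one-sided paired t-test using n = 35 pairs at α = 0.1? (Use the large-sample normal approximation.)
Power ≈ 0.98

Power calculation (paired t-test, normal approximation):
z_β = d · √n - z_α
z_β = 0.56 · √35 - 1.282
z_β = 0.56 · 5.916 - 1.282
z_β = 2.031

Power = Φ(z_β) = Φ(2.031) ≈ 0.979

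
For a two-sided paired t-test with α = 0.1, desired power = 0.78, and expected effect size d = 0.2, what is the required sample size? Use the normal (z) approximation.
n = 147 pairs

Sample size formula (paired t-test, normal approximation):
n = ((z_{α/2} + z_β) / d)²

z_{α/2} = 1.645 (for α = 0.1, two-sided)
z_β = 0.772 (for power = 0.78)
d = 0.2

n = ((1.645 + 0.772) / 0.2)²
n = (12.085)²
n ≈ 146.05
Round up to the next whole number: n = 147 pairs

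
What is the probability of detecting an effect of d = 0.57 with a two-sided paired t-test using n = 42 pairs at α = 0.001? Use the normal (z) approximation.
Power ≈ 0.66

Power calculation (paired t-test, normal approximation):
z_β = d · √n - z_{α/2}
z_β = 0.57 · √42 - 3.291
z_β = 0.57 · 6.481 - 3.291
z_β = 0.403

Power = Φ(z_β) = Φ(0.403) ≈ 0.657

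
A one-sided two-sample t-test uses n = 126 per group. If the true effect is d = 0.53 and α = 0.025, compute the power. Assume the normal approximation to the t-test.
Power ≈ 0.99

Power calculation (two-sample t-test, normal approximation):
z_β = d · √(n/2) - z_α
z_β = 0.53 · √(126/2) - 1.960
z_β = 0.53 · 7.937 - 1.960
z_β = 2.247

Power = Φ(z_β) = Φ(2.247) ≈ 0.988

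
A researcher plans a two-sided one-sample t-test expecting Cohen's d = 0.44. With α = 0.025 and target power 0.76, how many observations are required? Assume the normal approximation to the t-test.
n = 45

Sample size formula (one-sample t-test, normal approximation):
n = ((z_{α/2} + z_β) / d)²

z_{α/2} = 2.241 (for α = 0.025, two-sided)
z_β = 0.706 (for power = 0.76)
d = 0.44

n = ((2.241 + 0.706) / 0.44)²
n = (6.698)²
n ≈ 44.86
Round up to the next whole number: n = 45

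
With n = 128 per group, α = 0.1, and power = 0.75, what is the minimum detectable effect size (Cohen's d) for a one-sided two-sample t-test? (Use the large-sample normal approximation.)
d ≈ 0.24

Minimum detectable effect (two-sample t-test, normal approximation):
d = (z_α + z_β) / √(n/2)
d = (1.282 + 0.674) / √(128/2)
d = 1.956 / 8.000
d ≈ 0.24

By Cohen's convention (0.2 small / 0.5 medium / 0.8 large): small effect.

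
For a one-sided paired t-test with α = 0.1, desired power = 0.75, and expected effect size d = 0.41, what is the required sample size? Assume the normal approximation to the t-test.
n = 23 pairs

Sample size formula (paired t-test, normal approximation):
n = ((z_α + z_β) / d)²

z_α = 1.282 (for α = 0.1, one-sided)
z_β = 0.674 (for power = 0.75)
d = 0.41

n = ((1.282 + 0.674) / 0.41)²
n = (4.771)²
n ≈ 22.76
Round up to the next whole number: n = 23 pairs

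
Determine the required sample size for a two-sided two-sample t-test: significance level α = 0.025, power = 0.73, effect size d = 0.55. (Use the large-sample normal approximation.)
n = 54 per group

Sample size formula (two-sample t-test, normal approximation):
n = 2 · ((z_{α/2} + z_β) / d)²

z_{α/2} = 2.241 (for α = 0.025, two-sided)
z_β = 0.613 (for power = 0.73)
d = 0.55

n = 2 · ((2.241 + 0.613) / 0.55)²
n = 2 · (5.189)²
n ≈ 53.85
Round up to the next whole number: n = 54 per group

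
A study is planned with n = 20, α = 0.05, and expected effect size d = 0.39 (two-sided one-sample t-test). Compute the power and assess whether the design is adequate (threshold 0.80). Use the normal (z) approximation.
Power ≈ 0.41; the study is underpowered (power < 0.80)

Power calculation (one-sample t-test, normal approximation):
z_β = d · √n - z_{α/2}
z_β = 0.39 · √20 - 1.960
z_β = 0.39 · 4.472 - 1.960
z_β = -0.216

Power = Φ(z_β) = Φ(-0.216) ≈ 0.415

Effect size d = 0.39 is small by Cohen's convention (0.2/0.5/0.8).

Threshold: power ≥ 0.80 is conventionally adequate.
Power ≈ 0.41 → the study is underpowered (power < 0.80).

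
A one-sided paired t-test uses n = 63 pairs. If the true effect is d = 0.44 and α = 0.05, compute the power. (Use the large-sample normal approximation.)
Power ≈ 0.97

Power calculation (paired t-test, normal approximation):
z_β = d · √n - z_α
z_β = 0.44 · √63 - 1.645
z_β = 0.44 · 7.937 - 1.645
z_β = 1.848

Power = Φ(z_β) = Φ(1.848) ≈ 0.968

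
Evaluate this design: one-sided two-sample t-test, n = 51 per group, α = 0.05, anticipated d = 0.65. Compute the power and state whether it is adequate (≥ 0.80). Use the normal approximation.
Power ≈ 0.95; the study is adequately powered (power ≥ 0.80)

Power calculation (two-sample t-test, normal approximation):
z_β = d · √(n/2) - z_α
z_β = 0.65 · √(51/2) - 1.645
z_β = 0.65 · 5.050 - 1.645
z_β = 1.637

Power = Φ(z_β) = Φ(1.637) ≈ 0.949

Effect size d = 0.65 is medium by Cohen's convention (0.2/0.5/0.8).

Threshold: power ≥ 0.80 is conventionally adequate.
Power ≈ 0.95 → the study is adequately powered (power ≥ 0.80).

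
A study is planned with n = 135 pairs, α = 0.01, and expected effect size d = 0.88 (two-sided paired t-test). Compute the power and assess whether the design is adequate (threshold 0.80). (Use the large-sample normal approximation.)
Power ≈ 1.00; the study is adequately powered (power ≥ 0.80)

Power calculation (paired t-test, normal approximation):
z_β = d · √n - z_{α/2}
z_β = 0.88 · √135 - 2.576
z_β = 0.88 · 11.619 - 2.576
z_β = 7.649

Power = Φ(z_β) = Φ(7.649) ≈ 1.000

Effect size d = 0.88 is large by Cohen's convention (0.2/0.5/0.8).

Threshold: power ≥ 0.80 is conventionally adequate.
Power ≈ 1.00 → the study is adequately powered (power ≥ 0.80).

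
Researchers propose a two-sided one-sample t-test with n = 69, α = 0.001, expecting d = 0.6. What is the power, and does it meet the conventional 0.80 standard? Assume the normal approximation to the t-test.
Power ≈ 0.95; the study is adequately powered (power ≥ 0.80)

Power calculation (one-sample t-test, normal approximation):
z_β = d · √n - z_{α/2}
z_β = 0.6 · √69 - 3.291
z_β = 0.6 · 8.307 - 3.291
z_β = 1.693

Power = Φ(z_β) = Φ(1.693) ≈ 0.955

Effect size d = 0.6 is medium by Cohen's convention (0.2/0.5/0.8).

Threshold: power ≥ 0.80 is conventionally adequate.
Power ≈ 0.95 → the study is adequately powered (power ≥ 0.80).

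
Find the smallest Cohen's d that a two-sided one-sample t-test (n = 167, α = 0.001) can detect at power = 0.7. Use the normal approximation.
d ≈ 0.30

Minimum detectable effect (one-sample t-test, normal approximation):
d = (z_{α/2} + z_β) / √n
d = (3.291 + 0.524) / √167
d = 3.815 / 12.923
d ≈ 0.30

By Cohen's convention (0.2 small / 0.5 medium / 0.8 large): small effect.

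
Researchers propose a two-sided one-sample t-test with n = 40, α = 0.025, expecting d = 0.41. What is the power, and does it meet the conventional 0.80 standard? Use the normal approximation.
Power ≈ 0.64; the study is underpowered (power < 0.80)

Power calculation (one-sample t-test, normal approximation):
z_β = d · √n - z_{α/2}
z_β = 0.41 · √40 - 2.241
z_β = 0.41 · 6.325 - 2.241
z_β = 0.352

Power = Φ(z_β) = Φ(0.352) ≈ 0.637

Effect size d = 0.41 is small by Cohen's convention (0.2/0.5/0.8).

Threshold: power ≥ 0.80 is conventionally adequate.
Power ≈ 0.64 → the study is underpowered (power < 0.80).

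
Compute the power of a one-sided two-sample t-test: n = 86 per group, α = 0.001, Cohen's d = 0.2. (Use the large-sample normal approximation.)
Power ≈ 0.04

Power calculation (two-sample t-test, normal approximation):
z_β = d · √(n/2) - z_α
z_β = 0.2 · √(86/2) - 3.090
z_β = 0.2 · 6.557 - 3.090
z_β = -1.779

Power = Φ(z_β) = Φ(-1.779) ≈ 0.038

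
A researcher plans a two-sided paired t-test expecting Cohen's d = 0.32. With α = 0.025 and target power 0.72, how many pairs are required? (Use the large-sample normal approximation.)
n = 78 pairs

Sample size formula (paired t-test, normal approximation):
n = ((z_{α/2} + z_β) / d)²

z_{α/2} = 2.241 (for α = 0.025, two-sided)
z_β = 0.583 (for power = 0.72)
d = 0.32

n = ((2.241 + 0.583) / 0.32)²
n = (8.825)²
n ≈ 77.88
Round up to the next whole number: n = 78 pairs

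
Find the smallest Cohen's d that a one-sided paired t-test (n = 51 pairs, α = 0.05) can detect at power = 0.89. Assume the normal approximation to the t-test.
d ≈ 0.40

Minimum detectable effect (paired t-test, normal approximation):
d = (z_α + z_β) / √n
d = (1.645 + 1.227) / √51
d = 2.871 / 7.141
d ≈ 0.40

By Cohen's convention (0.2 small / 0.5 medium / 0.8 large): small effect.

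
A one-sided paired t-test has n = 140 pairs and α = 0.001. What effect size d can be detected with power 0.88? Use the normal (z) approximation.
d ≈ 0.36

Minimum detectable effect (paired t-test, normal approximation):
d = (z_α + z_β) / √n
d = (3.090 + 1.175) / √140
d = 4.265 / 11.832
d ≈ 0.36

By Cohen's convention (0.2 small / 0.5 medium / 0.8 large): small effect.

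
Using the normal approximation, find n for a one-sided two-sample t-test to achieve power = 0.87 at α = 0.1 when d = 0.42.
n = 66 per group

Sample size formula (two-sample t-test, normal approximation):
n = 2 · ((z_α + z_β) / d)²

z_α = 1.282 (for α = 0.1, one-sided)
z_β = 1.126 (for power = 0.87)
d = 0.42

n = 2 · ((1.282 + 1.126) / 0.42)²
n = 2 · (5.733)²
n ≈ 65.73
Round up to the next whole number: n = 66 per group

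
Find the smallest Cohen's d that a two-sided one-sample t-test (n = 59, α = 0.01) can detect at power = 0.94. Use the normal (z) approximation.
d ≈ 0.54

Minimum detectable effect (one-sample t-test, normal approximation):
d = (z_{α/2} + z_β) / √n
d = (2.576 + 1.555) / √59
d = 4.131 / 7.681
d ≈ 0.54

By Cohen's convention (0.2 small / 0.5 medium / 0.8 large): medium effect.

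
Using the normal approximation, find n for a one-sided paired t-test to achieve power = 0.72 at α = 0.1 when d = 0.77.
n = 6 pairs

Sample size formula (paired t-test, normal approximation):
n = ((z_α + z_β) / d)²

z_α = 1.282 (for α = 0.1, one-sided)
z_β = 0.583 (for power = 0.72)
d = 0.77

n = ((1.282 + 0.583) / 0.77)²
n = (2.422)²
n ≈ 5.87
Round up to the next whole number: n = 6 pairs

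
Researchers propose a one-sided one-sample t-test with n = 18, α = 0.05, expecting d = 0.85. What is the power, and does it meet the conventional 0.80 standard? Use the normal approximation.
Power ≈ 0.98; the study is adequately powered (power ≥ 0.80)

Power calculation (one-sample t-test, normal approximation):
z_β = d · √n - z_α
z_β = 0.85 · √18 - 1.645
z_β = 0.85 · 4.243 - 1.645
z_β = 1.961

Power = Φ(z_β) = Φ(1.961) ≈ 0.975

Effect size d = 0.85 is large by Cohen's convention (0.2/0.5/0.8).

Threshold: power ≥ 0.80 is conventionally adequate.
Power ≈ 0.98 → the study is adequately powered (power ≥ 0.80).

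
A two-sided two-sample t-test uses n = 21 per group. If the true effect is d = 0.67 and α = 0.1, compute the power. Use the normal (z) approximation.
Power ≈ 0.70

Power calculation (two-sample t-test, normal approximation):
z_β = d · √(n/2) - z_{α/2}
z_β = 0.67 · √(21/2) - 1.645
z_β = 0.67 · 3.240 - 1.645
z_β = 0.526

Power = Φ(z_β) = Φ(0.526) ≈ 0.701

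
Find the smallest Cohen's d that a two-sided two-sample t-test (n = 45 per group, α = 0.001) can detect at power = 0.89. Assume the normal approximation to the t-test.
d ≈ 0.95

Minimum detectable effect (two-sample t-test, normal approximation):
d = (z_{α/2} + z_β) / √(n/2)
d = (3.291 + 1.227) / √(45/2)
d = 4.517 / 4.743
d ≈ 0.95

By Cohen's convention (0.2 small / 0.5 medium / 0.8 large): large effect.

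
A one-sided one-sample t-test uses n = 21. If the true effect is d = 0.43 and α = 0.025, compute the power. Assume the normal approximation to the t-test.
Power ≈ 0.50

Power calculation (one-sample t-test, normal approximation):
z_β = d · √n - z_α
z_β = 0.43 · √21 - 1.960
z_β = 0.43 · 4.583 - 1.960
z_β = 0.011

Power = Φ(z_β) = Φ(0.011) ≈ 0.504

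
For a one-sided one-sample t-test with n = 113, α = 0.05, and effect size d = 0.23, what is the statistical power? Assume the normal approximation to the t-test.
Power ≈ 0.79

Power calculation (one-sample t-test, normal approximation):
z_β = d · √n - z_α
z_β = 0.23 · √113 - 1.645
z_β = 0.23 · 10.630 - 1.645
z_β = 0.800

Power = Φ(z_β) = Φ(0.800) ≈ 0.788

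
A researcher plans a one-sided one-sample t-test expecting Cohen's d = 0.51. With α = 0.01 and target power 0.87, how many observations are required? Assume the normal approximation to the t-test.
n = 46

Sample size formula (one-sample t-test, normal approximation):
n = ((z_α + z_β) / d)²

z_α = 2.326 (for α = 0.01, one-sided)
z_β = 1.126 (for power = 0.87)
d = 0.51

n = ((2.326 + 1.126) / 0.51)²
n = (6.769)²
n ≈ 45.82
Round up to the next whole number: n = 46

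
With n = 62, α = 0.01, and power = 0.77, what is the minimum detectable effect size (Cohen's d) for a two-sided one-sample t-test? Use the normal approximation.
d ≈ 0.42

Minimum detectable effect (one-sample t-test, normal approximation):
d = (z_{α/2} + z_β) / √n
d = (2.576 + 0.739) / √62
d = 3.315 / 7.874
d ≈ 0.42

By Cohen's convention (0.2 small / 0.5 medium / 0.8 large): small effect.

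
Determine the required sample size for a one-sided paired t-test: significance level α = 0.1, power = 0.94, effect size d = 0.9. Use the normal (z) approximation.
n = 10 pairs

Sample size formula (paired t-test, normal approximation):
n = ((z_α + z_β) / d)²

z_α = 1.282 (for α = 0.1, one-sided)
z_β = 1.555 (for power = 0.94)
d = 0.9

n = ((1.282 + 1.555) / 0.9)²
n = (3.152)²
n ≈ 9.94
Round up to the next whole number: n = 10 pairs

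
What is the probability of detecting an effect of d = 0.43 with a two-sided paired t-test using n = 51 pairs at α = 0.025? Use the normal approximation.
Power ≈ 0.80

Power calculation (paired t-test, normal approximation):
z_β = d · √n - z_{α/2}
z_β = 0.43 · √51 - 2.241
z_β = 0.43 · 7.141 - 2.241
z_β = 0.829

Power = Φ(z_β) = Φ(0.829) ≈ 0.797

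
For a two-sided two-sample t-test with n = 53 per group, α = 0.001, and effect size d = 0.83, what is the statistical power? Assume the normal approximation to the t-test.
Power ≈ 0.84

Power calculation (two-sample t-test, normal approximation):
z_β = d · √(n/2) - z_{α/2}
z_β = 0.83 · √(53/2) - 3.291
z_β = 0.83 · 5.148 - 3.291
z_β = 0.982

Power = Φ(z_β) = Φ(0.982) ≈ 0.837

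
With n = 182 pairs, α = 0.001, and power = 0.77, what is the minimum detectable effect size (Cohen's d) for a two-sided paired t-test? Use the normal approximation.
d ≈ 0.30

Minimum detectable effect (paired t-test, normal approximation):
d = (z_{α/2} + z_β) / √n
d = (3.291 + 0.739) / √182
d = 4.029 / 13.491
d ≈ 0.30

By Cohen's convention (0.2 small / 0.5 medium / 0.8 large): small effect.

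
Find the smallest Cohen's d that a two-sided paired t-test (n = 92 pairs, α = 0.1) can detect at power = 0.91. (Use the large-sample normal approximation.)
d ≈ 0.31

Minimum detectable effect (paired t-test, normal approximation):
d = (z_{α/2} + z_β) / √n
d = (1.645 + 1.341) / √92
d = 2.986 / 9.592
d ≈ 0.31

By Cohen's convention (0.2 small / 0.5 medium / 0.8 large): small effect.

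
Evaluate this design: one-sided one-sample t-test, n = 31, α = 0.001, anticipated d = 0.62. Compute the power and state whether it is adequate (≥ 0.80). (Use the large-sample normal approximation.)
Power ≈ 0.64; the study is underpowered (power < 0.80)

Power calculation (one-sample t-test, normal approximation):
z_β = d · √n - z_α
z_β = 0.62 · √31 - 3.090
z_β = 0.62 · 5.568 - 3.090
z_β = 0.362

Power = Φ(z_β) = Φ(0.362) ≈ 0.641

Effect size d = 0.62 is medium by Cohen's convention (0.2/0.5/0.8).

Threshold: power ≥ 0.80 is conventionally adequate.
Power ≈ 0.64 → the study is underpowered (power < 0.80).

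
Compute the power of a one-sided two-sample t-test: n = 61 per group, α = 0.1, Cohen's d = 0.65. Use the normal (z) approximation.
Power ≈ 0.99

Power calculation (two-sample t-test, normal approximation):
z_β = d · √(n/2) - z_α
z_β = 0.65 · √(61/2) - 1.282
z_β = 0.65 · 5.523 - 1.282
z_β = 2.308

Power = Φ(z_β) = Φ(2.308) ≈ 0.990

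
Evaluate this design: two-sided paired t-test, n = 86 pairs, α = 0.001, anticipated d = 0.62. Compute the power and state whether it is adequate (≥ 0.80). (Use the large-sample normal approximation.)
Power ≈ 0.99; the study is adequately powered (power ≥ 0.80)

Power calculation (paired t-test, normal approximation):
z_β = d · √n - z_{α/2}
z_β = 0.62 · √86 - 3.291
z_β = 0.62 · 9.274 - 3.291
z_β = 2.459

Power = Φ(z_β) = Φ(2.459) ≈ 0.993

Effect size d = 0.62 is medium by Cohen's convention (0.2/0.5/0.8).

Threshold: power ≥ 0.80 is conventionally adequate.
Power ≈ 0.99 → the study is adequately powered (power ≥ 0.80).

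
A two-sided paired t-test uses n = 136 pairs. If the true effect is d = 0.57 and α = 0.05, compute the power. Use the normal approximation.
Power ≈ 1.00

Power calculation (paired t-test, normal approximation):
z_β = d · √n - z_{α/2}
z_β = 0.57 · √136 - 1.960
z_β = 0.57 · 11.662 - 1.960
z_β = 4.687

Power = Φ(z_β) = Φ(4.687) ≈ 1.000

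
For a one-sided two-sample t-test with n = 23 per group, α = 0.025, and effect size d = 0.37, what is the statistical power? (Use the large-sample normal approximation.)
Power ≈ 0.24

Power calculation (two-sample t-test, normal approximation):
z_β = d · √(n/2) - z_α
z_β = 0.37 · √(23/2) - 1.960
z_β = 0.37 · 3.391 - 1.960
z_β = -0.705

Power = Φ(z_β) = Φ(-0.705) ≈ 0.240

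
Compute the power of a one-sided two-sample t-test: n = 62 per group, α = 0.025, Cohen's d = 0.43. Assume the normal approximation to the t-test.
Power ≈ 0.67

Power calculation (two-sample t-test, normal approximation):
z_β = d · √(n/2) - z_α
z_β = 0.43 · √(62/2) - 1.960
z_β = 0.43 · 5.568 - 1.960
z_β = 0.434

Power = Φ(z_β) = Φ(0.434) ≈ 0.668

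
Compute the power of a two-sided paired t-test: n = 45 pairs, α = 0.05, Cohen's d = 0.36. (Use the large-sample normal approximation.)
Power ≈ 0.68

Power calculation (paired t-test, normal approximation):
z_β = d · √n - z_{α/2}
z_β = 0.36 · √45 - 1.960
z_β = 0.36 · 6.708 - 1.960
z_β = 0.455

Power = Φ(z_β) = Φ(0.455) ≈ 0.675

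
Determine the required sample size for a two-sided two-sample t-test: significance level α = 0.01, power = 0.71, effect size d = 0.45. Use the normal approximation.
n = 97 per group

Sample size formula (two-sample t-test, normal approximation):
n = 2 · ((z_{α/2} + z_β) / d)²

z_{α/2} = 2.576 (for α = 0.01, two-sided)
z_β = 0.553 (for power = 0.71)
d = 0.45

n = 2 · ((2.576 + 0.553) / 0.45)²
n = 2 · (6.953)²
n ≈ 96.69
Round up to the next whole number: n = 97 per group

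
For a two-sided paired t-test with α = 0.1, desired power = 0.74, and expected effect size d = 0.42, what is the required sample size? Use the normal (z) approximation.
n = 30 pairs

Sample size formula (paired t-test, normal approximation):
n = ((z_{α/2} + z_β) / d)²

z_{α/2} = 1.645 (for α = 0.1, two-sided)
z_β = 0.643 (for power = 0.74)
d = 0.42

n = ((1.645 + 0.643) / 0.42)²
n = (5.448)²
n ≈ 29.68
Round up to the next whole number: n = 30 pairs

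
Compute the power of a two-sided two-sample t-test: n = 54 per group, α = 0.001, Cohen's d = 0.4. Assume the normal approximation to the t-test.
Power ≈ 0.11

Power calculation (two-sample t-test, normal approximation):
z_β = d · √(n/2) - z_{α/2}
z_β = 0.4 · √(54/2) - 3.291
z_β = 0.4 · 5.196 - 3.291
z_β = -1.212

Power = Φ(z_β) = Φ(-1.212) ≈ 0.113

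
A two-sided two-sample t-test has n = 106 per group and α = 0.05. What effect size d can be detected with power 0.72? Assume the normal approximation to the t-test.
d ≈ 0.35

Minimum detectable effect (two-sample t-test, normal approximation):
d = (z_{α/2} + z_β) / √(n/2)
d = (1.960 + 0.583) / √(106/2)
d = 2.543 / 7.280
d ≈ 0.35

By Cohen's convention (0.2 small / 0.5 medium / 0.8 large): small effect.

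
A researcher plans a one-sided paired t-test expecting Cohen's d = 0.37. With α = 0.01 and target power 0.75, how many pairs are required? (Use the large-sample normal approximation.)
n = 66 pairs

Sample size formula (paired t-test, normal approximation):
n = ((z_α + z_β) / d)²

z_α = 2.326 (for α = 0.01, one-sided)
z_β = 0.674 (for power = 0.75)
d = 0.37

n = ((2.326 + 0.674) / 0.37)²
n = (8.108)²
n ≈ 65.74
Round up to the next whole number: n = 66 pairs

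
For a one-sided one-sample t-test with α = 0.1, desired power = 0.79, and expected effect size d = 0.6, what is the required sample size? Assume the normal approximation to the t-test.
n = 13

Sample size formula (one-sample t-test, normal approximation):
n = ((z_α + z_β) / d)²

z_α = 1.282 (for α = 0.1, one-sided)
z_β = 0.806 (for power = 0.79)
d = 0.6

n = ((1.282 + 0.806) / 0.6)²
n = (3.480)²
n ≈ 12.11
Round up to the next whole number: n = 13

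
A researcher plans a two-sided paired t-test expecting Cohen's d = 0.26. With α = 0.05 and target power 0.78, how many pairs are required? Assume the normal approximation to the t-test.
n = 111 pairs

Sample size formula (paired t-test, normal approximation):
n = ((z_{α/2} + z_β) / d)²

z_{α/2} = 1.960 (for α = 0.05, two-sided)
z_β = 0.772 (for power = 0.78)
d = 0.26

n = ((1.960 + 0.772) / 0.26)²
n = (10.508)²
n ≈ 110.42
Round up to the next whole number: n = 111 pairs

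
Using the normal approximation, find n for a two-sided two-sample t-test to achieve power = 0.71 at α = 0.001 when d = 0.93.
n = 35 per group

Sample size formula (two-sample t-test, normal approximation):
n = 2 · ((z_{α/2} + z_β) / d)²

z_{α/2} = 3.291 (for α = 0.001, two-sided)
z_β = 0.553 (for power = 0.71)
d = 0.93

n = 2 · ((3.291 + 0.553) / 0.93)²
n = 2 · (4.133)²
n ≈ 34.16
Round up to the next whole number: n = 35 per group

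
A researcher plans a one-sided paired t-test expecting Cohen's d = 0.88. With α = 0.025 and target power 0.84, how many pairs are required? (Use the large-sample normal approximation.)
n = 12 pairs

Sample size formula (paired t-test, normal approximation):
n = ((z_α + z_β) / d)²

z_α = 1.960 (for α = 0.025, one-sided)
z_β = 0.994 (for power = 0.84)
d = 0.88

n = ((1.960 + 0.994) / 0.88)²
n = (3.357)²
n ≈ 11.27
Round up to the next whole number: n = 12 pairs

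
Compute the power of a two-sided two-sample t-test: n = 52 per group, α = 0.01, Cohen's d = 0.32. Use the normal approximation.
Power ≈ 0.17

Power calculation (two-sample t-test, normal approximation):
z_β = d · √(n/2) - z_{α/2}
z_β = 0.32 · √(52/2) - 2.576
z_β = 0.32 · 5.099 - 2.576
z_β = -0.944

Power = Φ(z_β) = Φ(-0.944) ≈ 0.173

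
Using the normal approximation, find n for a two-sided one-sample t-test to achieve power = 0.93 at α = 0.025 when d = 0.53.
n = 50

Sample size formula (one-sample t-test, normal approximation):
n = ((z_{α/2} + z_β) / d)²

z_{α/2} = 2.241 (for α = 0.025, two-sided)
z_β = 1.476 (for power = 0.93)
d = 0.53

n = ((2.241 + 1.476) / 0.53)²
n = (7.013)²
n ≈ 49.18
Round up to the next whole number: n = 50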